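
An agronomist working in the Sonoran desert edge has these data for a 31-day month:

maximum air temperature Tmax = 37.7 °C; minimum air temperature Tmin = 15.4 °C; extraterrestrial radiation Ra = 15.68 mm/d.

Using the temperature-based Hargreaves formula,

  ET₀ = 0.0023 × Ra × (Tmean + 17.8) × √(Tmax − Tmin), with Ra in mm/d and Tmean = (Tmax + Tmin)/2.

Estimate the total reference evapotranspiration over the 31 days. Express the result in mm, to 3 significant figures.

234 mm

Tmean = (37.7 + 15.4)/2 = 26.55 °C
ET₀ = 0.0023 × 15.68 × (26.55 + 17.8) × √22.3 = 0.0023 × 15.68 × 44.35 × 4.7223 = 7.5530 mm/d
Over 31 days: 7.5530 × 31 = 234.143 mm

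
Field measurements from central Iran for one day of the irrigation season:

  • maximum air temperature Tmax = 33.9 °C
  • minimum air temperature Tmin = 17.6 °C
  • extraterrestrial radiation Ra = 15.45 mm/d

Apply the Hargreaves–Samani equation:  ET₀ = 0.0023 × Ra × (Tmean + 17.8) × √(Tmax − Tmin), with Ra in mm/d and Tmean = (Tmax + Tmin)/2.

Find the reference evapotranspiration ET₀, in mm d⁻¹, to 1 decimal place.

Tmean = (33.9 + 17.6)/2 = 25.75 °C
ET₀ = 0.0023 × 15.45 × (25.75 + 17.8) × √16.3 = 0.0023 × 15.45 × 43.55 × 4.0373 = 6.2479 mm/d

6.2 mm d⁻¹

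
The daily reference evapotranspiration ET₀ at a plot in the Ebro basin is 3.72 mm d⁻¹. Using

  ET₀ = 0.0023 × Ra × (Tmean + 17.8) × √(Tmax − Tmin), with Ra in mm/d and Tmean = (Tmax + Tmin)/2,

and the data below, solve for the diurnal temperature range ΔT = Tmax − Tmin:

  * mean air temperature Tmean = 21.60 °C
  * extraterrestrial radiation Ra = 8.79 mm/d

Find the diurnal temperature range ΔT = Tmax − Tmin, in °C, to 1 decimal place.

21.8 °C

√ΔT = ET₀ / [0.0023 × Ra × (Tmean+17.8)] = 3.72 / (0.0023 × 8.79 × 39.40) = 4.6701
ΔT = 4.6701² = 21.810 °C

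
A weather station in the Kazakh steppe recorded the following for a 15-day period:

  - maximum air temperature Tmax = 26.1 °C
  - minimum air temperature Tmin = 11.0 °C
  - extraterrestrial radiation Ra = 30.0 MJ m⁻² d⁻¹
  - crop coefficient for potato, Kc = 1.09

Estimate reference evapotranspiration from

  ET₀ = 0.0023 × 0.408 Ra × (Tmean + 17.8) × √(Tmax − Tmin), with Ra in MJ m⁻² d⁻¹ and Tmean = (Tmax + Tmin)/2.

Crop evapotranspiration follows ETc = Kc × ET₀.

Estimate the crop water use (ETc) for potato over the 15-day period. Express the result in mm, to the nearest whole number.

65 mm

Tmean = (26.1 + 11.0)/2 = 18.55 °C
0.408 Ra = 0.408 × 30.0 = 12.2400 mm/d equivalent
ET₀ = 0.0023 × 12.2400 × (18.55 + 17.8) × √15.1 = 0.0023 × 12.2400 × 36.35 × 3.8859 = 3.9765 mm/d
ETc = Kc × ET₀ = 1.09 × 3.9765 = 4.3344 mm/d
Over 15 days: 4.3344 × 15 = 65.016 mm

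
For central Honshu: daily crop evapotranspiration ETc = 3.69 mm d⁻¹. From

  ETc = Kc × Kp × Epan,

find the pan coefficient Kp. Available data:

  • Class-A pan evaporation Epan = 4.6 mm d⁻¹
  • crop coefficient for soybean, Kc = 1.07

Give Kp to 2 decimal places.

ETc = Kc × Kp × Epan  ⇒  Kp = ETc / (Kc × Epan)
Kp = 3.69 / (1.07 × 4.6) = 3.69 / 4.922 = 0.7497

0.75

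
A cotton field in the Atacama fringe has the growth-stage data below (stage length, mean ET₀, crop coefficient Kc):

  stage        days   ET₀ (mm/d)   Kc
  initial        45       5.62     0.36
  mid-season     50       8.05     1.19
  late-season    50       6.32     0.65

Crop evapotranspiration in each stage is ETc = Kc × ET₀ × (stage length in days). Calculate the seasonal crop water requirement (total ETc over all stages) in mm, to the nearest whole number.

775 mm

initial: 0.36 × 5.62 × 45 = 91.04 mm
mid-season: 1.19 × 8.05 × 50 = 478.98 mm
late-season: 0.65 × 6.32 × 50 = 205.40 mm
Seasonal total = 775.42 mm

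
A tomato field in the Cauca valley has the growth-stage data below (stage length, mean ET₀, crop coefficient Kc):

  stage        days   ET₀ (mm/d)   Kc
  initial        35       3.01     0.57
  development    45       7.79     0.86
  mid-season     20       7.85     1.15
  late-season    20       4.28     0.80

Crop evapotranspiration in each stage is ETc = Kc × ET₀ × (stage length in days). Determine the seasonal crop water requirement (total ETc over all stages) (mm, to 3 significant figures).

611 mm

initial: 0.57 × 3.01 × 35 = 60.05 mm
development: 0.86 × 7.79 × 45 = 301.47 mm
mid-season: 1.15 × 7.85 × 20 = 180.55 mm
late-season: 0.80 × 4.28 × 20 = 68.48 mm
Seasonal total = 610.55 mm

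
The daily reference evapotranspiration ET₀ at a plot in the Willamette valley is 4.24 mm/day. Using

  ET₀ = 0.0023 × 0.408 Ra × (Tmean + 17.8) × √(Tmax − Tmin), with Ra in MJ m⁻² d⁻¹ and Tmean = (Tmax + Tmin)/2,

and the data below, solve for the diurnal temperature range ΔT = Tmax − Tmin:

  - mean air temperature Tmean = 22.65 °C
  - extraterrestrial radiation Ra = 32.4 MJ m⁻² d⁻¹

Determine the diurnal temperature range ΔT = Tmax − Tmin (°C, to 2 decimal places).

11.89 °C

√ΔT = ET₀ / [0.0023 × 0.408 × Ra × (Tmean+17.8)] = 4.24 / (0.0023 × 13.2192 × 40.45) = 3.4476
ΔT = 3.4476² = 11.886 °C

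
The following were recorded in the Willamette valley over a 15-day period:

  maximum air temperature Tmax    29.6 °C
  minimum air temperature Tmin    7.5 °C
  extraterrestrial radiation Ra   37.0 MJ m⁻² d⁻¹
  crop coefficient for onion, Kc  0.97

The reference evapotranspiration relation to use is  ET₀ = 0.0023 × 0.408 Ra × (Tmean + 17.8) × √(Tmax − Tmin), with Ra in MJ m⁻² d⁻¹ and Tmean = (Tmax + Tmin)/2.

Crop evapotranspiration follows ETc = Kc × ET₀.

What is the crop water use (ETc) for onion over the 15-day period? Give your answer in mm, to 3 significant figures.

Tmean = (29.6 + 7.5)/2 = 18.55 °C
0.408 Ra = 0.408 × 37.0 = 15.0960 mm/d equivalent
ET₀ = 0.0023 × 15.0960 × (18.55 + 17.8) × √22.1 = 0.0023 × 15.0960 × 36.35 × 4.7011 = 5.9333 mm/d
ETc = Kc × ET₀ = 0.97 × 5.9333 = 5.7553 mm/d
Over 15 days: 5.7553 × 15 = 86.330 mm

86.3 mm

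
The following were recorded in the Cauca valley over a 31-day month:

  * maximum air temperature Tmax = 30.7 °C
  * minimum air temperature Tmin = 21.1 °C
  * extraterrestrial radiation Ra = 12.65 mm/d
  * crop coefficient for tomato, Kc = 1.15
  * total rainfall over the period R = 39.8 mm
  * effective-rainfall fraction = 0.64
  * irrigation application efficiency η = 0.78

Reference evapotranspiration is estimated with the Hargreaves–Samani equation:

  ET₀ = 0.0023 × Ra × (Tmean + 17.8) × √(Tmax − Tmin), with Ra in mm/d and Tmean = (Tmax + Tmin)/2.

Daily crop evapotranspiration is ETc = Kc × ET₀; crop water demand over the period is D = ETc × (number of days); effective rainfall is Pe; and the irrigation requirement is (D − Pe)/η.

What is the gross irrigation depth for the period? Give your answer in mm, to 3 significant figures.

147 mm

Tmean = (30.7 + 21.1)/2 = 25.90 °C
ET₀ = 0.0023 × 12.65 × (25.90 + 17.8) × √9.6 = 0.0023 × 12.65 × 43.70 × 3.0984 = 3.9395 mm/d
ETc = Kc × ET₀ = 1.15 × 3.9395 = 4.5304 mm/d
Crop demand D = ETc × 31 d = 4.5304 × 31 = 140.442 mm
Pe = 0.64 × 39.8 = 25.472 mm
D − Pe = 140.442 − 25.472 = 114.970 mm
Gross irrigation = 114.970 / 0.78 = 147.397 mm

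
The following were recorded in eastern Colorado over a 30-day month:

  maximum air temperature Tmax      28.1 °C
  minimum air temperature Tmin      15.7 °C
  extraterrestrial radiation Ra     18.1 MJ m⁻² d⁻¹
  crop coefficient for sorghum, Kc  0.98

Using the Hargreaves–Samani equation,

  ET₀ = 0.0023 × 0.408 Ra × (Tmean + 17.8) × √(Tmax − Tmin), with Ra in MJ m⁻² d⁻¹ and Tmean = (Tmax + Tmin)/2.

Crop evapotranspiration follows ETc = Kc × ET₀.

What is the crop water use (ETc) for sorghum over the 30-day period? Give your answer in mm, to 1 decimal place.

Tmean = (28.1 + 15.7)/2 = 21.90 °C
0.408 Ra = 0.408 × 18.1 = 7.3848 mm/d equivalent
ET₀ = 0.0023 × 7.3848 × (21.90 + 17.8) × √12.4 = 0.0023 × 7.3848 × 39.70 × 3.5214 = 2.3745 mm/d
ETc = Kc × ET₀ = 0.98 × 2.3745 = 2.3270 mm/d
Over 30 days: 2.3270 × 30 = 69.810 mm

69.8 mm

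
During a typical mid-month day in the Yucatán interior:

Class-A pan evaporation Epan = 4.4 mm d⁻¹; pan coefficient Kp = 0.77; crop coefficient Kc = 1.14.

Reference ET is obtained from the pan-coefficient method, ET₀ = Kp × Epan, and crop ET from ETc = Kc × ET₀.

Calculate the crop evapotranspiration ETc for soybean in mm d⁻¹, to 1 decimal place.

ET₀ = 0.77 × 4.4 = 3.3880 mm/d
ETc = Kc × ET₀ = 1.14 × 3.3880 = 3.8623 mm/d

3.9 mm d⁻¹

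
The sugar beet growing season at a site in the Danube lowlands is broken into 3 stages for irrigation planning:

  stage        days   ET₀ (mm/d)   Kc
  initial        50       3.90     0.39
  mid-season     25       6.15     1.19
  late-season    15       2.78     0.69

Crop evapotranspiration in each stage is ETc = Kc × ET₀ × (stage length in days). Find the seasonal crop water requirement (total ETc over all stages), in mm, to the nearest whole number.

288 mm

initial: 0.39 × 3.90 × 50 = 76.05 mm
mid-season: 1.19 × 6.15 × 25 = 182.96 mm
late-season: 0.69 × 2.78 × 15 = 28.77 mm
Seasonal total = 287.78 mm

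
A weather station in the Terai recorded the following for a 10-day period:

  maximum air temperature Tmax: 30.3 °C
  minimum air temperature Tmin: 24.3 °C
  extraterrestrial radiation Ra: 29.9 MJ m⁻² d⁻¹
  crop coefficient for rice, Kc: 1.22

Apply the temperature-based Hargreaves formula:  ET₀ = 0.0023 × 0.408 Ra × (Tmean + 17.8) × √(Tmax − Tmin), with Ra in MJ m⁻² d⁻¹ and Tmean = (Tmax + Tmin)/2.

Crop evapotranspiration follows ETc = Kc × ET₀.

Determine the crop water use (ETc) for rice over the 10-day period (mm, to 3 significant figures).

37.8 mm

Tmean = (30.3 + 24.3)/2 = 27.30 °C
0.408 Ra = 0.408 × 29.9 = 12.1992 mm/d equivalent
ET₀ = 0.0023 × 12.1992 × (27.30 + 17.8) × √6.0 = 0.0023 × 12.1992 × 45.10 × 2.4495 = 3.0997 mm/d
ETc = Kc × ET₀ = 1.22 × 3.0997 = 3.7816 mm/d
Over 10 days: 3.7816 × 10 = 37.816 mm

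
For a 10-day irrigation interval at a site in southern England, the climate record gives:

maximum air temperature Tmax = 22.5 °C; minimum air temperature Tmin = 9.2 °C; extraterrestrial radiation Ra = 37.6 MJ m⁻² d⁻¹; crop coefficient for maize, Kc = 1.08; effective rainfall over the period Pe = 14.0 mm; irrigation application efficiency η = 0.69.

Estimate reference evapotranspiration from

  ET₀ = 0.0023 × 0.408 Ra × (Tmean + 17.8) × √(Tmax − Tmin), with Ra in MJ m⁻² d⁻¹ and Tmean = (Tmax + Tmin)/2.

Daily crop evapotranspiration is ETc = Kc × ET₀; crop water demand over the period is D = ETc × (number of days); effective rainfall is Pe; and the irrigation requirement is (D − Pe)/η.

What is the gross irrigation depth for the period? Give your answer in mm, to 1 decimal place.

47.5 mm

Tmean = (22.5 + 9.2)/2 = 15.85 °C
0.408 Ra = 0.408 × 37.6 = 15.3408 mm/d equivalent
ET₀ = 0.0023 × 15.3408 × (15.85 + 17.8) × √13.3 = 0.0023 × 15.3408 × 33.65 × 3.6469 = 4.3300 mm/d
ETc = Kc × ET₀ = 1.08 × 4.3300 = 4.6764 mm/d
Crop demand D = ETc × 10 d = 4.6764 × 10 = 46.764 mm
D − Pe = 46.764 − 14.0 = 32.764 mm
Gross irrigation = 32.764 / 0.69 = 47.484 mm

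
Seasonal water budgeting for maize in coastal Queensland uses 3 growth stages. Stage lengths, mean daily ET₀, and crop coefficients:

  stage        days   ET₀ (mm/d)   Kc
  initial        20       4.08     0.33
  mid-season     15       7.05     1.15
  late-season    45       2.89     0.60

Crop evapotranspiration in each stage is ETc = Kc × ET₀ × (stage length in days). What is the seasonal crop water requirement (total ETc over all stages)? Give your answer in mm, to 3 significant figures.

227 mm

initial: 0.33 × 4.08 × 20 = 26.93 mm
mid-season: 1.15 × 7.05 × 15 = 121.61 mm
late-season: 0.60 × 2.89 × 45 = 78.03 mm
Seasonal total = 226.57 mm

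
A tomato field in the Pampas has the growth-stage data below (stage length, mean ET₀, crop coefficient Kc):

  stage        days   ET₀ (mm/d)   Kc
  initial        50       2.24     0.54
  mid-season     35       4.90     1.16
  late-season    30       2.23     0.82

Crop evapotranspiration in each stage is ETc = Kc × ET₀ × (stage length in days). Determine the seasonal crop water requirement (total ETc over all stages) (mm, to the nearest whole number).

314 mm

initial: 0.54 × 2.24 × 50 = 60.48 mm
mid-season: 1.16 × 4.90 × 35 = 198.94 mm
late-season: 0.82 × 2.23 × 30 = 54.86 mm
Seasonal total = 314.28 mm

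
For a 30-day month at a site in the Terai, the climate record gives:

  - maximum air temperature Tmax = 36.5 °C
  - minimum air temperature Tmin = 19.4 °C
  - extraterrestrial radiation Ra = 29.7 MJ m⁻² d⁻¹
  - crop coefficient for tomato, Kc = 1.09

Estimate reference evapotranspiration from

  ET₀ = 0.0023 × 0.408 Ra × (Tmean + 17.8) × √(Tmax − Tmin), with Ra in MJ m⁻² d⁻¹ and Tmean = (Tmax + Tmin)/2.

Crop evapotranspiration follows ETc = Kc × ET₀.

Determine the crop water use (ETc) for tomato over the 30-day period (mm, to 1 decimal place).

172.4 mm

Tmean = (36.5 + 19.4)/2 = 27.95 °C
0.408 Ra = 0.408 × 29.7 = 12.1176 mm/d equivalent
ET₀ = 0.0023 × 12.1176 × (27.95 + 17.8) × √17.1 = 0.0023 × 12.1176 × 45.75 × 4.1352 = 5.2727 mm/d
ETc = Kc × ET₀ = 1.09 × 5.2727 = 5.7472 mm/d
Over 30 days: 5.7472 × 30 = 172.416 mm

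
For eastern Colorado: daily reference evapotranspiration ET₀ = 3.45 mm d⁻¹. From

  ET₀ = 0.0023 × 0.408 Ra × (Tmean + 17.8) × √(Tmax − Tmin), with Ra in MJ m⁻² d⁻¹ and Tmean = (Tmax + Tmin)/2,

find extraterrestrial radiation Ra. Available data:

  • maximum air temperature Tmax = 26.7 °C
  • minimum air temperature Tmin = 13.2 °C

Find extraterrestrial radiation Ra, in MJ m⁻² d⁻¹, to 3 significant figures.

Tmean = (26.7+13.2)/2 = 19.95 °C; ΔT = 13.5
Ra = ET₀ / [0.0023 × 0.408 × (Tmean+17.8) × √ΔT]
   = 3.45 / (0.0023 × 0.408 × 37.75 × 3.6742) = 26.506 MJ m⁻² d⁻¹

26.5 MJ m⁻² d⁻¹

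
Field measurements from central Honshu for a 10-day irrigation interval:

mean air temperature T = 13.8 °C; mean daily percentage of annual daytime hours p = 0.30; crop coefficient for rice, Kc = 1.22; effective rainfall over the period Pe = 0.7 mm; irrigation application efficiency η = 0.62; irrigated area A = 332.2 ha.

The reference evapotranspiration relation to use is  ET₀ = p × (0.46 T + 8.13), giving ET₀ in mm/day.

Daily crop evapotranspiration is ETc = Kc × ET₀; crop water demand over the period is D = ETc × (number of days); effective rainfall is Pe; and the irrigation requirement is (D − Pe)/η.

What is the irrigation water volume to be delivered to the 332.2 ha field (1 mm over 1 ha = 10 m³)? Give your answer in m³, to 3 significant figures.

ET₀ = 0.30 × (0.46 × 13.8 + 8.13) = 0.30 × 14.478 = 4.3434 mm/d
ETc = Kc × ET₀ = 1.22 × 4.3434 = 5.2989 mm/d
Crop demand D = ETc × 10 d = 5.2989 × 10 = 52.989 mm
D − Pe = 52.989 − 0.7 = 52.289 mm
Gross irrigation = 52.289 / 0.62 = 84.337 mm
Volume = 84.337 mm × 332.2 ha × 10 = 280167.5 m³

280000 m³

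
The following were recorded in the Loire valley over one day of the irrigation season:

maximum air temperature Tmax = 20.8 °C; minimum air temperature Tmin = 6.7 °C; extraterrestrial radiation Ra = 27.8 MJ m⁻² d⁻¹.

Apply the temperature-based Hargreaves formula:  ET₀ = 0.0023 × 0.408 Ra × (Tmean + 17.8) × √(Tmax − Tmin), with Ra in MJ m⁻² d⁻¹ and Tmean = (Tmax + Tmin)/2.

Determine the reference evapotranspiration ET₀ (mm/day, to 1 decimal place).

3.1 mm/day

Tmean = (20.8 + 6.7)/2 = 13.75 °C
0.408 Ra = 0.408 × 27.8 = 11.3424 mm/d equivalent
ET₀ = 0.0023 × 11.3424 × (13.75 + 17.8) × √14.1 = 0.0023 × 11.3424 × 31.55 × 3.7550 = 3.0906 mm/d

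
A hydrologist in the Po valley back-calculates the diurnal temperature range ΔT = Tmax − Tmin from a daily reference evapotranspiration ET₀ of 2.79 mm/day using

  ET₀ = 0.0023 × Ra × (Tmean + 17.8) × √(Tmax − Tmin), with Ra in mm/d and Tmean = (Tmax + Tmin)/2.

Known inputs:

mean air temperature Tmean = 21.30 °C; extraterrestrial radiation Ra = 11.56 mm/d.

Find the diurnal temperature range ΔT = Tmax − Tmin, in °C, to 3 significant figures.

7.20 °C

√ΔT = ET₀ / [0.0023 × Ra × (Tmean+17.8)] = 2.79 / (0.0023 × 11.56 × 39.10) = 2.6837
ΔT = 2.6837² = 7.202 °C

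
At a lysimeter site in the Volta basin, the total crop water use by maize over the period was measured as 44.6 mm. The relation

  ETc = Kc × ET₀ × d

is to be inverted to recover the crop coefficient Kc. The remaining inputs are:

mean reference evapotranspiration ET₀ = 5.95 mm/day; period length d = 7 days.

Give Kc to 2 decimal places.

ETc = Kc × ET₀ × d  ⇒  Kc = ETc / (ET₀ × d)
Kc = 44.6 / (5.95 × 7) = 44.6 / 41.65 = 1.0708

1.07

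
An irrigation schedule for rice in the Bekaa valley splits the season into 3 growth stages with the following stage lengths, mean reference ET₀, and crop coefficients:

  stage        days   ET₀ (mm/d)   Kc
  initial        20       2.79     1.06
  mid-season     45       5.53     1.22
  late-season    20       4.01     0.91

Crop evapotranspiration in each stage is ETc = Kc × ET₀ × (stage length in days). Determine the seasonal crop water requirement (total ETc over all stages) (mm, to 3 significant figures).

436 mm

initial: 1.06 × 2.79 × 20 = 59.15 mm
mid-season: 1.22 × 5.53 × 45 = 303.60 mm
late-season: 0.91 × 4.01 × 20 = 72.98 mm
Seasonal total = 435.73 mm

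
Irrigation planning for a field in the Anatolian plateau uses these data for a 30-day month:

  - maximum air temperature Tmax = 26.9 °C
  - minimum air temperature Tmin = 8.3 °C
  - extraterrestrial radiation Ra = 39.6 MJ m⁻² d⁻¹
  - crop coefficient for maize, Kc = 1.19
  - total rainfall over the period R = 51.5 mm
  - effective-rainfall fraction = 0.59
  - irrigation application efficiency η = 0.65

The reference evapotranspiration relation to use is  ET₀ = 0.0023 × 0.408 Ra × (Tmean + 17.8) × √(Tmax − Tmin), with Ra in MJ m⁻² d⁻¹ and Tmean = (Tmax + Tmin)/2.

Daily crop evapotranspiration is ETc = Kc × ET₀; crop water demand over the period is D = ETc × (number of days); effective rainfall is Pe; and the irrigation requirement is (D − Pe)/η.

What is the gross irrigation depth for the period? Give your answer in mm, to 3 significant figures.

265 mm

Tmean = (26.9 + 8.3)/2 = 17.60 °C
0.408 Ra = 0.408 × 39.6 = 16.1568 mm/d equivalent
ET₀ = 0.0023 × 16.1568 × (17.60 + 17.8) × √18.6 = 0.0023 × 16.1568 × 35.40 × 4.3128 = 5.6734 mm/d
ETc = Kc × ET₀ = 1.19 × 5.6734 = 6.7513 mm/d
Crop demand D = ETc × 30 d = 6.7513 × 30 = 202.539 mm
Pe = 0.59 × 51.5 = 30.385 mm
D − Pe = 202.539 − 30.385 = 172.154 mm
Gross irrigation = 172.154 / 0.65 = 264.852 mm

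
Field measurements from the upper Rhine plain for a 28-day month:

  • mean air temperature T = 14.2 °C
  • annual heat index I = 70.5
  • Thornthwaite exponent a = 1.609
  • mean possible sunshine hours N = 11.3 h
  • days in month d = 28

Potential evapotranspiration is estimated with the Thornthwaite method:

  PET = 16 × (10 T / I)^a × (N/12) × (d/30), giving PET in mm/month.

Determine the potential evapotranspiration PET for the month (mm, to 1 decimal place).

10T/I = 10 × 14.2 / 70.5 = 2.0142
(10T/I)^a = 2.0142^1.609 = 3.0853
Uncorrected PET = 16 × 3.0853 = 49.365 mm
Correction = (N/12)(d/30) = (11.3/12)(28/30) = 0.8789
PET = 49.365 × 0.8789 = 43.387 mm/month

43.4 mm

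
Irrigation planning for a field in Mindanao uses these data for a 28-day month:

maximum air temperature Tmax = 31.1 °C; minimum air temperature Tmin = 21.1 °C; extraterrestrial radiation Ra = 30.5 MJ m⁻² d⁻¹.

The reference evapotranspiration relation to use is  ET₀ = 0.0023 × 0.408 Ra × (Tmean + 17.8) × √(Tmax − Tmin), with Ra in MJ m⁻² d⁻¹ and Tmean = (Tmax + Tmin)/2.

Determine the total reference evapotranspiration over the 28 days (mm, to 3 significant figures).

111 mm

Tmean = (31.1 + 21.1)/2 = 26.10 °C
0.408 Ra = 0.408 × 30.5 = 12.4440 mm/d equivalent
ET₀ = 0.0023 × 12.4440 × (26.10 + 17.8) × √10.0 = 0.0023 × 12.4440 × 43.90 × 3.1623 = 3.9733 mm/d
Over 28 days: 3.9733 × 28 = 111.252 mm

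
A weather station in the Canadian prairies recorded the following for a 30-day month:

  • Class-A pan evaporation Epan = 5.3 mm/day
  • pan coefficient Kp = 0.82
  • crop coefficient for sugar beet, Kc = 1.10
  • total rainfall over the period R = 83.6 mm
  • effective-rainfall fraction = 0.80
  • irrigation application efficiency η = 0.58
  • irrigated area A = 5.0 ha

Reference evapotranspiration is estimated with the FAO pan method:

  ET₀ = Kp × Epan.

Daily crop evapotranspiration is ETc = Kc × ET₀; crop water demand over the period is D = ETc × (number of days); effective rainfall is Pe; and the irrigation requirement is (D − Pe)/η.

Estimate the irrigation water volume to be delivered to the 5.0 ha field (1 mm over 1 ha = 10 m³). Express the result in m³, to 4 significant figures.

ET₀ = 0.82 × 5.3 = 4.3460 mm/d
ETc = Kc × ET₀ = 1.10 × 4.3460 = 4.7806 mm/d
Crop demand D = ETc × 30 d = 4.7806 × 30 = 143.418 mm
Pe = 0.80 × 83.6 = 66.880 mm
D − Pe = 143.418 − 66.880 = 76.538 mm
Gross irrigation = 76.538 / 0.58 = 131.962 mm
Volume = 131.962 mm × 5.0 ha × 10 = 6598.1 m³

6598 m³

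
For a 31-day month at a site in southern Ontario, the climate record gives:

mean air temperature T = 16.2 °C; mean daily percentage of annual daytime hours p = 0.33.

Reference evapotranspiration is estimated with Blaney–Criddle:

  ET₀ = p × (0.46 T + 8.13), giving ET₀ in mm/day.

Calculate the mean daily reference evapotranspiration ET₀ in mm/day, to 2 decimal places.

5.14 mm/day

ET₀ = 0.33 × (0.46 × 16.2 + 8.13) = 0.33 × 15.582 = 5.1421 mm/d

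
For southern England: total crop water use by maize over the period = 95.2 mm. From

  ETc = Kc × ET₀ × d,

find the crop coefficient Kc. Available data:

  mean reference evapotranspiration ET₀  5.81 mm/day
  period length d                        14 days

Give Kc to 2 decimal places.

1.17

ETc = Kc × ET₀ × d  ⇒  Kc = ETc / (ET₀ × d)
Kc = 95.2 / (5.81 × 14) = 95.2 / 81.34 = 1.1704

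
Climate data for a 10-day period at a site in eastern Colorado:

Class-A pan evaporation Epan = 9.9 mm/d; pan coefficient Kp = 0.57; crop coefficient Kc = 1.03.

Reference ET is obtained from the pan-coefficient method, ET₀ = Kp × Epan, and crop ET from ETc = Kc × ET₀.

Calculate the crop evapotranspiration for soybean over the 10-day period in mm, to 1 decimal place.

58.1 mm

ET₀ = 0.57 × 9.9 = 5.6430 mm/d
ETc = Kc × ET₀ = 1.03 × 5.6430 = 5.8123 mm/d
Over 10 days: 5.8123 × 10 = 58.123 mm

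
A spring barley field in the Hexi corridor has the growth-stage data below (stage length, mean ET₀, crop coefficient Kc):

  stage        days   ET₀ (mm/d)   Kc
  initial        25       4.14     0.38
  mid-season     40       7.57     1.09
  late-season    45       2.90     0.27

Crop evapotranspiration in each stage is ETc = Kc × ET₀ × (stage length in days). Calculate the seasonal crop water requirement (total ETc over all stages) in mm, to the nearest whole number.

initial: 0.38 × 4.14 × 25 = 39.33 mm
mid-season: 1.09 × 7.57 × 40 = 330.05 mm
late-season: 0.27 × 2.90 × 45 = 35.24 mm
Seasonal total = 404.62 mm

405 mm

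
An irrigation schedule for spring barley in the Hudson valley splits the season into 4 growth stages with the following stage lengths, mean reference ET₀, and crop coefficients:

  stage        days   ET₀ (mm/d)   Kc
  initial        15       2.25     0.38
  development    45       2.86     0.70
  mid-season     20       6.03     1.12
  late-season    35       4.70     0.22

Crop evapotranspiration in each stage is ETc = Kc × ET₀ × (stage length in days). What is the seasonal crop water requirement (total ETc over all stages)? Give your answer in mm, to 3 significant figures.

274 mm

initial: 0.38 × 2.25 × 15 = 12.83 mm
development: 0.70 × 2.86 × 45 = 90.09 mm
mid-season: 1.12 × 6.03 × 20 = 135.07 mm
late-season: 0.22 × 4.70 × 35 = 36.19 mm
Seasonal total = 274.18 mm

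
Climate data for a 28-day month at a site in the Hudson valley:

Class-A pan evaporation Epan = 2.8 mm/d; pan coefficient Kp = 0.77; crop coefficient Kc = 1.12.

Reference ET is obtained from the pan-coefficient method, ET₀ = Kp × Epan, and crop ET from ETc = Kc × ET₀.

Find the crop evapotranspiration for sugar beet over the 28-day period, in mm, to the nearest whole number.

68 mm

ET₀ = 0.77 × 2.8 = 2.1560 mm/d
ETc = Kc × ET₀ = 1.12 × 2.1560 = 2.4147 mm/d
Over 28 days: 2.4147 × 28 = 67.612 mm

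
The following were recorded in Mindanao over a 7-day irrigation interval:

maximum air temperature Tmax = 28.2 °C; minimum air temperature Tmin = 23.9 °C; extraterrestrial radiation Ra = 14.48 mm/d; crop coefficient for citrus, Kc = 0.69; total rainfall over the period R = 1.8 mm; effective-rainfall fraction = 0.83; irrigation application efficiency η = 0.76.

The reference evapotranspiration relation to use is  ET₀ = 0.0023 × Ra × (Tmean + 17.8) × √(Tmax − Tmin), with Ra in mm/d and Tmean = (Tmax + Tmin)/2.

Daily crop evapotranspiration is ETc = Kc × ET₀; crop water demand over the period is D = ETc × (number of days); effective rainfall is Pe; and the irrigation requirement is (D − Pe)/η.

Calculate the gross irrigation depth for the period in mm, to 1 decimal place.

17.3 mm

Tmean = (28.2 + 23.9)/2 = 26.05 °C
ET₀ = 0.0023 × 14.48 × (26.05 + 17.8) × √4.3 = 0.0023 × 14.48 × 43.85 × 2.0736 = 3.0282 mm/d
ETc = Kc × ET₀ = 0.69 × 3.0282 = 2.0895 mm/d
Crop demand D = ETc × 7 d = 2.0895 × 7 = 14.627 mm
Pe = 0.83 × 1.8 = 1.494 mm
D − Pe = 14.627 − 1.494 = 13.133 mm
Gross irrigation = 13.133 / 0.76 = 17.280 mm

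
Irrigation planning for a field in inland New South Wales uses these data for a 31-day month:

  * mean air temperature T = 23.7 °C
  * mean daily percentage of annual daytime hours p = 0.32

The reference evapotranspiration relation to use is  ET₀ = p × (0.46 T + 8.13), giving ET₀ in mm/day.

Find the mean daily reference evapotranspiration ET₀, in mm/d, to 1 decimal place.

ET₀ = 0.32 × (0.46 × 23.7 + 8.13) = 0.32 × 19.032 = 6.0902 mm/d

6.1 mm/d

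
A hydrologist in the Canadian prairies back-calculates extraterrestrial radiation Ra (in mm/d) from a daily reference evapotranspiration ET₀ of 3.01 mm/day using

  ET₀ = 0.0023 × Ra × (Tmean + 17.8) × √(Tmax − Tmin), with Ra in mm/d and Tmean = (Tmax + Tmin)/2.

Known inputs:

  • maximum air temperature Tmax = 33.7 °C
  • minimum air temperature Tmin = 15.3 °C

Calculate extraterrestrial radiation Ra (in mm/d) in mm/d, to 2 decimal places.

7.21 mm/d

Tmean = 24.50 °C; √ΔT = 4.2895
Ra = ET₀ / [0.0023 × (Tmean+17.8) × √ΔT] = 3.01 / (0.0023 × 42.30 × 4.2895) = 7.213 mm/d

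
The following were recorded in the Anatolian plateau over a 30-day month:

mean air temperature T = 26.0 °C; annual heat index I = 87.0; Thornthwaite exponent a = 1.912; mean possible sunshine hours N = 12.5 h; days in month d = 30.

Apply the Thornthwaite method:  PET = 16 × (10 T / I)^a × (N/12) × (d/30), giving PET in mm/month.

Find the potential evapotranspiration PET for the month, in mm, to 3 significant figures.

10T/I = 10 × 26.0 / 87.0 = 2.9885
(10T/I)^a = 2.9885^1.912 = 8.1109
Uncorrected PET = 16 × 8.1109 = 129.774 mm
Correction = (N/12)(d/30) = (12.5/12)(30/30) = 1.0417
PET = 129.774 × 1.0417 = 135.186 mm/month

135 mm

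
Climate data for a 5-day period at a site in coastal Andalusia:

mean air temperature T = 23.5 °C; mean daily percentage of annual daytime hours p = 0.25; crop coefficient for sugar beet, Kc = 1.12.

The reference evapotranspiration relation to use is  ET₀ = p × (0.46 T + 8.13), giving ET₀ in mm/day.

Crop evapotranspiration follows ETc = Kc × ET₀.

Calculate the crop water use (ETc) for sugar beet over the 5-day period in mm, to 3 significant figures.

ET₀ = 0.25 × (0.46 × 23.5 + 8.13) = 0.25 × 18.940 = 4.7350 mm/d
ETc = Kc × ET₀ = 1.12 × 4.7350 = 5.3032 mm/d
Over 5 days: 5.3032 × 5 = 26.516 mm

26.5 mm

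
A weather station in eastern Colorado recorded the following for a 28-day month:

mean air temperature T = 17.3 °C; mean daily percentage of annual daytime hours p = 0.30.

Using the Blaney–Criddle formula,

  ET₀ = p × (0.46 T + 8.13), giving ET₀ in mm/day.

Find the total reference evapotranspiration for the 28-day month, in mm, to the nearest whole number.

135 mm

ET₀ = 0.30 × (0.46 × 17.3 + 8.13) = 0.30 × 16.088 = 4.8264 mm/d
Monthly total = 4.8264 × 28 = 135.139 mm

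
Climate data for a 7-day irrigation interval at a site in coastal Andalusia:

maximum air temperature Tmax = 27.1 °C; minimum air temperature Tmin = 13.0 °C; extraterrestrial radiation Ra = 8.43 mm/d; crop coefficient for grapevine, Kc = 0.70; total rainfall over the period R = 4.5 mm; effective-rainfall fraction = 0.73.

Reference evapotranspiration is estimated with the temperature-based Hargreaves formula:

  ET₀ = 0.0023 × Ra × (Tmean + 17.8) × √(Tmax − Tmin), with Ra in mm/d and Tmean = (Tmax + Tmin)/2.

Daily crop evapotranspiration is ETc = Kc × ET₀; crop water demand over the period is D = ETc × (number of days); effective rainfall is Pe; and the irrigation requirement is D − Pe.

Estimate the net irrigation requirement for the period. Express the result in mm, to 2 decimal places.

Tmean = (27.1 + 13.0)/2 = 20.05 °C
ET₀ = 0.0023 × 8.43 × (20.05 + 17.8) × √14.1 = 0.0023 × 8.43 × 37.85 × 3.7550 = 2.7557 mm/d
ETc = Kc × ET₀ = 0.70 × 2.7557 = 1.9290 mm/d
Crop demand D = ETc × 7 d = 1.9290 × 7 = 13.503 mm
Pe = 0.73 × 4.5 = 3.285 mm
D − Pe = 13.503 − 3.285 = 10.218 mm

10.22 mm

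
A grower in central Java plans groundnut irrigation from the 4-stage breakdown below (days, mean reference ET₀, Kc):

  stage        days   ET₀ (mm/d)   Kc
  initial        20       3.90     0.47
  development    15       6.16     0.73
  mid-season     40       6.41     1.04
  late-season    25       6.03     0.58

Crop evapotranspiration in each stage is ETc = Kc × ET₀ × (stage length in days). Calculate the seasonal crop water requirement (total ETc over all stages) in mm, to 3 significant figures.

initial: 0.47 × 3.90 × 20 = 36.66 mm
development: 0.73 × 6.16 × 15 = 67.45 mm
mid-season: 1.04 × 6.41 × 40 = 266.66 mm
late-season: 0.58 × 6.03 × 25 = 87.44 mm
Seasonal total = 458.21 mm

458 mm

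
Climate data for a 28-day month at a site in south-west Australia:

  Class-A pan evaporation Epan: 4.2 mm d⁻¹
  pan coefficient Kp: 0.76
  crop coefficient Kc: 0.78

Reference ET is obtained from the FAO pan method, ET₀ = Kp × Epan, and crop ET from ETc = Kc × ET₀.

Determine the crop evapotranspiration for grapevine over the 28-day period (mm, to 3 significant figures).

ET₀ = 0.76 × 4.2 = 3.1920 mm/d
ETc = Kc × ET₀ = 0.78 × 3.1920 = 2.4898 mm/d
Over 28 days: 2.4898 × 28 = 69.714 mm

69.7 mm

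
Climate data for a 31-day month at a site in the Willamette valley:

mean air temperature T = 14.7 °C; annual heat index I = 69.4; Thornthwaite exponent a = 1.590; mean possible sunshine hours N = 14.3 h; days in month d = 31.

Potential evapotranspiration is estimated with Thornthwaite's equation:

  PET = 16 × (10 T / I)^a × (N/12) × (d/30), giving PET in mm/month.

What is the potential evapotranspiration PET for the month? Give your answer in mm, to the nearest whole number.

10T/I = 10 × 14.7 / 69.4 = 2.1182
(10T/I)^a = 2.1182^1.590 = 3.2983
Uncorrected PET = 16 × 3.2983 = 52.773 mm
Correction = (N/12)(d/30) = (14.3/12)(31/30) = 1.2314
PET = 52.773 × 1.2314 = 64.985 mm/month

65 mm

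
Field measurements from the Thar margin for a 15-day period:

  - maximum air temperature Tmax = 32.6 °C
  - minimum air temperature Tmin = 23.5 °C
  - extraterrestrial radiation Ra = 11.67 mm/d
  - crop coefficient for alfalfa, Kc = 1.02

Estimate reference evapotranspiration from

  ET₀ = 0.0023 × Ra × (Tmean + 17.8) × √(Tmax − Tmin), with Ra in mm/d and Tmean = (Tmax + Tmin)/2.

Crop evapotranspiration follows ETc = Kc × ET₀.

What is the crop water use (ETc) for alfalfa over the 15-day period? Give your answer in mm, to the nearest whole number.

57 mm

Tmean = (32.6 + 23.5)/2 = 28.05 °C
ET₀ = 0.0023 × 11.67 × (28.05 + 17.8) × √9.1 = 0.0023 × 11.67 × 45.85 × 3.0166 = 3.7124 mm/d
ETc = Kc × ET₀ = 1.02 × 3.7124 = 3.7866 mm/d
Over 15 days: 3.7866 × 15 = 56.799 mm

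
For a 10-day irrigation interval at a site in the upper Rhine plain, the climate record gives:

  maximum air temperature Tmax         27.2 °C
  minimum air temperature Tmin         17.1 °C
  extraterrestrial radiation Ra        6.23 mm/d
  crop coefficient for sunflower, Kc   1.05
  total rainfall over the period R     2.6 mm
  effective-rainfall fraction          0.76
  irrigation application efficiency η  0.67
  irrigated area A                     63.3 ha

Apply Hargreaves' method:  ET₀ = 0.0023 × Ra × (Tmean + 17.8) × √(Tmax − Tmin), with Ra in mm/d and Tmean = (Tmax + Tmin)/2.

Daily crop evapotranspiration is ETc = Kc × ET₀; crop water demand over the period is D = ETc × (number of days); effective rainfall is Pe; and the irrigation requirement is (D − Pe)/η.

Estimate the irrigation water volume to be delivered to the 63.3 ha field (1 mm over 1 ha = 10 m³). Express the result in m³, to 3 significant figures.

16200 m³

Tmean = (27.2 + 17.1)/2 = 22.15 °C
ET₀ = 0.0023 × 6.23 × (22.15 + 17.8) × √10.1 = 0.0023 × 6.23 × 39.95 × 3.1780 = 1.8192 mm/d
ETc = Kc × ET₀ = 1.05 × 1.8192 = 1.9102 mm/d
Crop demand D = ETc × 10 d = 1.9102 × 10 = 19.102 mm
Pe = 0.76 × 2.6 = 1.976 mm
D − Pe = 19.102 − 1.976 = 17.126 mm
Gross irrigation = 17.126 / 0.67 = 25.561 mm
Volume = 25.561 mm × 63.3 ha × 10 = 16180.1 m³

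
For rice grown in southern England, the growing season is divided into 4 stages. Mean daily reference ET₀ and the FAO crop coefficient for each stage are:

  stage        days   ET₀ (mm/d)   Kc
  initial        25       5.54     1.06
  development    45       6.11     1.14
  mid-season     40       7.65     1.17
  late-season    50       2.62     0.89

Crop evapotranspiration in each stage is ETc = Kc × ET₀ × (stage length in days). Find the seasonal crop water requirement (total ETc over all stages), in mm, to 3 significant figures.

initial: 1.06 × 5.54 × 25 = 146.81 mm
development: 1.14 × 6.11 × 45 = 313.44 mm
mid-season: 1.17 × 7.65 × 40 = 358.02 mm
late-season: 0.89 × 2.62 × 50 = 116.59 mm
Seasonal total = 934.86 mm

935 mm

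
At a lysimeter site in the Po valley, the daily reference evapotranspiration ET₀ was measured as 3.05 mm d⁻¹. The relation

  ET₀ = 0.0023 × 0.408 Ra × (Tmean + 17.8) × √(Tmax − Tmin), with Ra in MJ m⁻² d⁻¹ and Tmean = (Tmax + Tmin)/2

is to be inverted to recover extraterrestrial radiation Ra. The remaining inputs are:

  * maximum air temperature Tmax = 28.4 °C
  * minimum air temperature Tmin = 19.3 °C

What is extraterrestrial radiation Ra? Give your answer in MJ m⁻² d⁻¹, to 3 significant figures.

Tmean = (28.4+19.3)/2 = 23.85 °C; ΔT = 9.1
Ra = ET₀ / [0.0023 × 0.408 × (Tmean+17.8) × √ΔT]
   = 3.05 / (0.0023 × 0.408 × 41.65 × 3.0166) = 25.869 MJ m⁻² d⁻¹

25.9 MJ m⁻² d⁻¹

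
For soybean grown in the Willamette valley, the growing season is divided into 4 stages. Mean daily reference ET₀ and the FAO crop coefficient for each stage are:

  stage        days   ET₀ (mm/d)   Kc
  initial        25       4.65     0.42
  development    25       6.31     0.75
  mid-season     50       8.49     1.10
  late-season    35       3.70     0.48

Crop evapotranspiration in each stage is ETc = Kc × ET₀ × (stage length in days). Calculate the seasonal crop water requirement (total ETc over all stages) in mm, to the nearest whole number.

696 mm

initial: 0.42 × 4.65 × 25 = 48.83 mm
development: 0.75 × 6.31 × 25 = 118.31 mm
mid-season: 1.10 × 8.49 × 50 = 466.95 mm
late-season: 0.48 × 3.70 × 35 = 62.16 mm
Seasonal total = 696.25 mm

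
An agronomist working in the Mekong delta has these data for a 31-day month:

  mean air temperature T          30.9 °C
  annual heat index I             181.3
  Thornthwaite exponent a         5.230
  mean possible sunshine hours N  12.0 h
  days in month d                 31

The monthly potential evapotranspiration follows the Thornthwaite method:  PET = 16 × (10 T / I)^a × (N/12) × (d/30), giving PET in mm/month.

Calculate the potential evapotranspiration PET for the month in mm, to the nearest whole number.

269 mm

10T/I = 10 × 30.9 / 181.3 = 1.7044
(10T/I)^a = 1.7044^5.230 = 16.2599
Uncorrected PET = 16 × 16.2599 = 260.158 mm
Correction = (N/12)(d/30) = (12.0/12)(31/30) = 1.0333
PET = 260.158 × 1.0333 = 268.821 mm/month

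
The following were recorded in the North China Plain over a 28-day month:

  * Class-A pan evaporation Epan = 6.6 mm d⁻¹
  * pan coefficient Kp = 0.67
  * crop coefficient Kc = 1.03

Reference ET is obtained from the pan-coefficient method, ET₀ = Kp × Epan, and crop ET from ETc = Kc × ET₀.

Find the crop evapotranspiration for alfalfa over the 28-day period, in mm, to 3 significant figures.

ET₀ = 0.67 × 6.6 = 4.4220 mm/d
ETc = Kc × ET₀ = 1.03 × 4.4220 = 4.5547 mm/d
Over 28 days: 4.5547 × 28 = 127.532 mm

128 mm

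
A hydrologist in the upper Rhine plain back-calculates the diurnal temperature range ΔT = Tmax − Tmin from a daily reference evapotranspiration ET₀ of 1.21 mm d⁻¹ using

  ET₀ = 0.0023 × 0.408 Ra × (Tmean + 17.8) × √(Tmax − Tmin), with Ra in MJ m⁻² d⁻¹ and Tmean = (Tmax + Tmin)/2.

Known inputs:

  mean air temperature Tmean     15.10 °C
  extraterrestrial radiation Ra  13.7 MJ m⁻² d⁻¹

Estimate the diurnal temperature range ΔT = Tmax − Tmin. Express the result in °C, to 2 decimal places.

√ΔT = ET₀ / [0.0023 × 0.408 × Ra × (Tmean+17.8)] = 1.21 / (0.0023 × 5.5896 × 32.90) = 2.8608
ΔT = 2.8608² = 8.184 °C

8.18 °C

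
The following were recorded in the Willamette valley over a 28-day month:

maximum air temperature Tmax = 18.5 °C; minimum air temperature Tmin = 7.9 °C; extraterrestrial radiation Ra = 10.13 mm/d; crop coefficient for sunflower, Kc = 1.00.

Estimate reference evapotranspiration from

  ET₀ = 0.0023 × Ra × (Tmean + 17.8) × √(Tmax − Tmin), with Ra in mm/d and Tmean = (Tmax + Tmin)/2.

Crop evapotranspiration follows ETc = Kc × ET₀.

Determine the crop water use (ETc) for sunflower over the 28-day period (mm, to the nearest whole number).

Tmean = (18.5 + 7.9)/2 = 13.20 °C
ET₀ = 0.0023 × 10.13 × (13.20 + 17.8) × √10.6 = 0.0023 × 10.13 × 31.00 × 3.2558 = 2.3516 mm/d
ETc = Kc × ET₀ = 1.00 × 2.3516 = 2.3516 mm/d
Over 28 days: 2.3516 × 28 = 65.845 mm

66 mm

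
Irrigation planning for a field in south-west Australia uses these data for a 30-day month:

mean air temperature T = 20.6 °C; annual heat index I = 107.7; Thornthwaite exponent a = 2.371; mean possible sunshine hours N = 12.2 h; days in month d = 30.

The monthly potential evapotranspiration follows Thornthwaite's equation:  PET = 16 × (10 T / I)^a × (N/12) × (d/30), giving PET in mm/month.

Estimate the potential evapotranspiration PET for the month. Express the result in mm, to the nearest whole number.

76 mm

10T/I = 10 × 20.6 / 107.7 = 1.9127
(10T/I)^a = 1.9127^2.371 = 4.6536
Uncorrected PET = 16 × 4.6536 = 74.458 mm
Correction = (N/12)(d/30) = (12.2/12)(30/30) = 1.0167
PET = 74.458 × 1.0167 = 75.701 mm/month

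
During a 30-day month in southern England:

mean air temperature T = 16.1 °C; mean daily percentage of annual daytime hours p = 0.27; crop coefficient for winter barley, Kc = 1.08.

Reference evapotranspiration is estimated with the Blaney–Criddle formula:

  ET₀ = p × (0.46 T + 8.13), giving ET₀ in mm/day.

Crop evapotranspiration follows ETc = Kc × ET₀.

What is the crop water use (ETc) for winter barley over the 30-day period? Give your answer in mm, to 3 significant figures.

136 mm

ET₀ = 0.27 × (0.46 × 16.1 + 8.13) = 0.27 × 15.536 = 4.1947 mm/d
ETc = Kc × ET₀ = 1.08 × 4.1947 = 4.5303 mm/d
Over 30 days: 4.5303 × 30 = 135.909 mm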